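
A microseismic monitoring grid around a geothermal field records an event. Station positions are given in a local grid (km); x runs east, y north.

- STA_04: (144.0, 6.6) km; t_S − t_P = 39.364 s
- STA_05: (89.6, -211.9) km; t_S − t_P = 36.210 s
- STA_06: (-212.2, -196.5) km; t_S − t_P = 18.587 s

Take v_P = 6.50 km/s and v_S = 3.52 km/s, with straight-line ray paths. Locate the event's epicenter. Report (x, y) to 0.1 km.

-148.7 km east, -68.7 km north

Distance from S−P lag: d = Δt · v_P v_S / (v_P − v_S) = Δt · (6.50·3.52)/(6.50−3.52) ≈ 7.6779·Δt.
So d_STA_04 = 302.23, d_STA_05 = 278.02, d_STA_06 = 142.71 km.
Circle about each station: (x − 144.0)² + (y − 6.6)² = 302.23²; (x − 89.6)² + (y + 211.9)² = 278.02²; (x + 212.2)² + (y + 196.5)² = 142.71².
Subtracting pairs of circle equations eliminates x²+y² and gives linear equations (the radical axes):
-108.8 x − 437.0 y = 46198.06
-712.4 x − 406.2 y = 133838.36
Solving the 2×2 system: x ≈ -148.7, y ≈ -68.7 km.
Check against STA_04 (with the unrounded x, y): √((x − 144.0)²+(y − 6.6)²) = 302.23 ≈ 302.23 km. ✓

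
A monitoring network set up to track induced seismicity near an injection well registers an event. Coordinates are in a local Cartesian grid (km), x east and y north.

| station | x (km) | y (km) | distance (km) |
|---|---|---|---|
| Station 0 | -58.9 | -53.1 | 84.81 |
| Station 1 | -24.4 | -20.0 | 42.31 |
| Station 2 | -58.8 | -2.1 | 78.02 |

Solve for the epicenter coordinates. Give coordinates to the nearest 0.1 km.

Circle about each station: (x + 58.9)² + (y + 53.1)² = 84.81²; (x + 24.4)² + (y + 20.0)² = 42.31²; (x + 58.8)² + (y + 2.1)² = 78.02².
Subtracting the Station 0 equation from the Station 1 and Station 2 equations removes the quadratic terms:
69.0 x + 66.2 y = 109.14
0.2 x + 102.0 y = -1721.35
Solving the 2×2 system: x ≈ 17.8, y ≈ -16.9 km.
Check against Station 0 (with the unrounded x, y): √((x + 58.9)²+(y + 53.1)²) = 84.81 ≈ 84.81 km. ✓

(17.8, -16.9)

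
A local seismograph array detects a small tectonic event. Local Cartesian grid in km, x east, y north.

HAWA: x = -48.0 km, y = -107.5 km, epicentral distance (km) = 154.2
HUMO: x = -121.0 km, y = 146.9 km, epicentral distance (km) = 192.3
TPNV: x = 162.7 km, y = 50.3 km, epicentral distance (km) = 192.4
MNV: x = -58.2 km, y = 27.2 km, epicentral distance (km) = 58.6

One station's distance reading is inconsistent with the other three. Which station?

Solve using three stations at a time. Using HUMO, TPNV, MNV (subtract circle equations pairwise → linear system) gives (x, y) ≈ (-18.1, -15.6).
Distances from that point to each station vs reported:
  HAWA: calculated 96.7 vs reported 154.2 → residual 57.5 km
  HUMO: calculated 192.3 vs reported 192.3 → residual 0.0 km
  TPNV: calculated 192.4 vs reported 192.4 → residual 0.0 km
  MNV: calculated 58.6 vs reported 58.6 → residual 0.0 km
HUMO, TPNV, MNV are mutually consistent (residuals ≈ 0); HAWA is off by 57.5 km.

HAWA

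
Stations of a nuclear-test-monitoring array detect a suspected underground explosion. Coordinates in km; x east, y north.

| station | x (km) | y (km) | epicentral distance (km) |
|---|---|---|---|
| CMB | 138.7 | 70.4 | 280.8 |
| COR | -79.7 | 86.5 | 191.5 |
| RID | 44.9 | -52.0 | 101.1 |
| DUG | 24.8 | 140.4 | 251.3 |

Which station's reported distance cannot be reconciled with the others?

CMB

Solve using three stations at a time. Using COR, RID, DUG (subtract circle equations pairwise → linear system) gives (x, y) ≈ (-43.3, -101.5).
Distances from that point to each station vs reported:
  CMB: calculated 250.3 vs reported 280.8 → residual 30.5 km
  COR: calculated 191.5 vs reported 191.5 → residual 0.0 km
  RID: calculated 101.1 vs reported 101.1 → residual 0.0 km
  DUG: calculated 251.3 vs reported 251.3 → residual 0.0 km
COR, RID, DUG are mutually consistent (residuals ≈ 0); CMB is off by 30.5 km.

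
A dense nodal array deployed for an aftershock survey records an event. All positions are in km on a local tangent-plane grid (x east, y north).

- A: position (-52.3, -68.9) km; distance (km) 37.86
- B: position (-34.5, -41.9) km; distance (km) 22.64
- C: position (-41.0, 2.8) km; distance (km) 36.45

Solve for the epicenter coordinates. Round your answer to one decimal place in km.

Circle about each station: (x + 52.3)² + (y + 68.9)² = 37.86²; (x + 34.5)² + (y + 41.9)² = 22.64²; (x + 41.0)² + (y − 2.8)² = 36.45².
Subtracting the A equation from the B and C equations removes the quadratic terms:
35.6 x + 54.0 y = -3615.83
22.6 x + 143.4 y = -5688.88
Solving the 2×2 system: x ≈ -54.4, y ≈ -31.1 km.

(-54.4, -31.1)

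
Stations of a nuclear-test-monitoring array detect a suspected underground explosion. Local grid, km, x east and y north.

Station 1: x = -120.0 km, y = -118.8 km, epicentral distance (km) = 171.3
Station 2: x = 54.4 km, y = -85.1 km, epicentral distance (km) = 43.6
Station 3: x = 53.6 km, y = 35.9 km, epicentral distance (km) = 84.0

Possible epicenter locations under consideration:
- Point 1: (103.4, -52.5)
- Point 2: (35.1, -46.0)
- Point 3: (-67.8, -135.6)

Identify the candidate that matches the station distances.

Point 2

For each candidate, compare |candidate − station| to the reported distance:
Point 1: residuals Station 1 61.7, Station 2 15.3, Station 3 17.5 → max 61.7 km
Point 2: residuals Station 1 0.0, Station 2 0.0, Station 3 0.0 → max 0.0 km
Point 3: residuals Station 1 116.5, Station 2 88.6, Station 3 126.1 → max 126.1 km
Only Point 2 has all residuals ≈ 0.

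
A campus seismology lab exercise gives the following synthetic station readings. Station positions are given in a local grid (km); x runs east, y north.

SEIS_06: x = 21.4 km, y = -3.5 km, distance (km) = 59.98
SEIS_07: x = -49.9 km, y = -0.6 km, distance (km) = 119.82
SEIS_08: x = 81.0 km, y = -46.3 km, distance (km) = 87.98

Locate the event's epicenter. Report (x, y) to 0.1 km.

Circle about each station: (x − 21.4)² + (y + 3.5)² = 59.98²; (x + 49.9)² + (y + 0.6)² = 119.82²; (x − 81.0)² + (y + 46.3)² = 87.98².
Subtracting the SEIS_06 equation from the SEIS_07 and SEIS_08 equations removes the quadratic terms:
-142.6 x + 5.8 y = -8739.07
119.2 x − 85.6 y = 4091.60
Solving the 2×2 system: x ≈ 62.9, y ≈ 39.8 km.
Check against SEIS_06 (with the unrounded x, y): √((x − 21.4)²+(y + 3.5)²) = 59.97 ≈ 59.98 km. ✓

x ≈ 62.9 km, y ≈ 39.8 km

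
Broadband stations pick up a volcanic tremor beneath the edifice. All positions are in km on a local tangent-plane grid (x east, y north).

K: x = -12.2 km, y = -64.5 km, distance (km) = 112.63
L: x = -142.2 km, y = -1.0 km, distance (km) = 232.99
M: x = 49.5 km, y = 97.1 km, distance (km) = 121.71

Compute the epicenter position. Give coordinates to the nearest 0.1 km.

(90.2, -17.6)

Circle about each station: (x + 12.2)² + (y + 64.5)² = 112.63²; (x + 142.2)² + (y + 1.0)² = 232.99²; (x − 49.5)² + (y − 97.1)² = 121.71².
Subtracting the K equation from the L and M equations removes the quadratic terms:
-260.0 x + 127.0 y = -25686.07
123.4 x + 323.2 y = 5441.76
Solving the 2×2 system: x ≈ 90.2, y ≈ -17.6 km.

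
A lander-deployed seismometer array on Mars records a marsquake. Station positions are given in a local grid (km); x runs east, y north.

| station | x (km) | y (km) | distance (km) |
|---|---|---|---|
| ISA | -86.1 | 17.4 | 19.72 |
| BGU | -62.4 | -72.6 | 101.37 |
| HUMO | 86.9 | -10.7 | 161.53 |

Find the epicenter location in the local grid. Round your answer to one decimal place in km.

Circle about each station: (x + 86.1)² + (y − 17.4)² = 19.72²; (x + 62.4)² + (y + 72.6)² = 101.37²; (x − 86.9)² + (y + 10.7)² = 161.53².
Subtracting pairs of circle equations eliminates x²+y² and gives linear equations (the radical axes):
47.4 x − 180.0 y = -8438.45
346.0 x − 56.2 y = -25752.93
Solving the 2×2 system: x ≈ -69.8, y ≈ 28.5 km.

x ≈ -69.8 km, y ≈ 28.5 km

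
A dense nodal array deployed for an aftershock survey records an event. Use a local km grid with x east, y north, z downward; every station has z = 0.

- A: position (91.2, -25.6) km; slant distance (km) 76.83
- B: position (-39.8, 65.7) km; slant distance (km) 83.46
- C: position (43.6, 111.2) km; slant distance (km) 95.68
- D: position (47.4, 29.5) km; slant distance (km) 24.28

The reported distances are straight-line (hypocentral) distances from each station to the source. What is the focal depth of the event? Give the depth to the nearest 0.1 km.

6.9 km

Each station gives a sphere (x−x_i)² + (y−y_i)² + z² = d_i² (stations at z=0).
Subtracting the A sphere from B and C: z² cancels, leaving linear equations in x and y:
-262.0 x + 182.6 y = -4134.99
-95.2 x + 273.6 y = 2041.79
Solving: x ≈ 27.701, y ≈ 17.101 km (keep extra digits for the depth step; rounded: 27.7, 17.1).
Then from the A sphere: z² = 76.83² − (x − 91.2)² − (y + 25.6)² with x = 27.701, y = 17.101, so z ≈ 6.881 ≈ 6.9 km.
Check against D (with the unrounded solution): distance 24.27 ≈ 24.28 km. ✓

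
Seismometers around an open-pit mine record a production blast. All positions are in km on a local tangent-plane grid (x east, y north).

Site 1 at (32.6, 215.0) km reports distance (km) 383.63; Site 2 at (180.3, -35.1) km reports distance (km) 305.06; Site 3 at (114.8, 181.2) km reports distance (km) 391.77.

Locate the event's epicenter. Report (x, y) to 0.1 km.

(-105.0, -143.1)

Circle about each station: (x − 32.6)² + (y − 215.0)² = 383.63²; (x − 180.3)² + (y + 35.1)² = 305.06²; (x − 114.8)² + (y − 181.2)² = 391.77².
Subtracting the Site 1 equation from the Site 2 and Site 3 equations removes the quadratic terms:
295.4 x − 500.2 y = 40562.71
164.4 x − 67.6 y = -7587.04
Solving the 2×2 system: x ≈ -105.0, y ≈ -143.1 km.
Check against Site 1 (with the unrounded x, y): √((x − 32.6)²+(y − 215.0)²) = 383.62 ≈ 383.63 km. ✓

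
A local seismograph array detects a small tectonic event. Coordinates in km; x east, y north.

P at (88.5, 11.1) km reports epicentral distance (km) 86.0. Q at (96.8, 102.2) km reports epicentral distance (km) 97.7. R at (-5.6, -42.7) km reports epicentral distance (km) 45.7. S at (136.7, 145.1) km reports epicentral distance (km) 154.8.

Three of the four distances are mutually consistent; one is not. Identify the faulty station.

Solve using three stations at a time. Using P, Q, S (subtract circle equations pairwise → linear system) gives (x, y) ≈ (13.0, 52.1).
Distances from that point to each station vs reported:
  P: calculated 85.9 vs reported 86.0 → residual 0.1 km
  Q: calculated 97.6 vs reported 97.7 → residual 0.1 km
  R: calculated 96.6 vs reported 45.7 → residual 50.9 km
  S: calculated 154.8 vs reported 154.8 → residual 0.0 km
P, Q, S are mutually consistent (residuals ≈ 0); R is off by 50.9 km.

R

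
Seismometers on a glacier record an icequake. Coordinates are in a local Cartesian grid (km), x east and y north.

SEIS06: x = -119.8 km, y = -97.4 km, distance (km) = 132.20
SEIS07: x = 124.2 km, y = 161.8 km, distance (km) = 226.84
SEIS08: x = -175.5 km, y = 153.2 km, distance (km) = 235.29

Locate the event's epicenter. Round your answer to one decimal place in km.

Circle about each station: (x + 119.8)² + (y + 97.4)² = 132.20²; (x − 124.2)² + (y − 161.8)² = 226.84²; (x + 175.5)² + (y − 153.2)² = 235.29².
Subtracting the SEIS06 equation from the SEIS07 and SEIS08 equations removes the quadratic terms:
488.0 x + 518.4 y = -16213.47
-111.4 x + 501.2 y = -7452.85
Solving the 2×2 system: x ≈ -14.1, y ≈ -18.0 km.
Check against SEIS06 (with the unrounded x, y): √((x + 119.8)²+(y + 97.4)²) = 132.20 ≈ 132.20 km. ✓

-14.1 km east, -18.0 km north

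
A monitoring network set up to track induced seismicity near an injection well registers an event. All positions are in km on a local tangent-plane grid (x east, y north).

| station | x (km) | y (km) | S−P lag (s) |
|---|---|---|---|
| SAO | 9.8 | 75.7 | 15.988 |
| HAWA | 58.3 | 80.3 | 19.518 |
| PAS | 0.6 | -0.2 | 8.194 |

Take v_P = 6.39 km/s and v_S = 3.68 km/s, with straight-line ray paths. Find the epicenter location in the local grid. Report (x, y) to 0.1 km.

Distance from S−P lag: d = Δt · v_P v_S / (v_P − v_S) = Δt · (6.39·3.68)/(6.39−3.68) ≈ 8.6772·Δt.
So d_SAO = 138.73, d_HAWA = 169.36, d_PAS = 71.10 km.
Circle about each station: (x − 9.8)² + (y − 75.7)² = 138.73²; (x − 58.3)² + (y − 80.3)² = 169.36²; (x − 0.6)² + (y + 0.2)² = 71.10².
Subtracting the SAO equation from the HAWA and PAS equations removes the quadratic terms:
97.0 x + 9.2 y = -5416.35
-18.4 x − 151.8 y = 8364.67
Solving the 2×2 system: x ≈ -51.2, y ≈ -48.9 km.

(-51.2, -48.9)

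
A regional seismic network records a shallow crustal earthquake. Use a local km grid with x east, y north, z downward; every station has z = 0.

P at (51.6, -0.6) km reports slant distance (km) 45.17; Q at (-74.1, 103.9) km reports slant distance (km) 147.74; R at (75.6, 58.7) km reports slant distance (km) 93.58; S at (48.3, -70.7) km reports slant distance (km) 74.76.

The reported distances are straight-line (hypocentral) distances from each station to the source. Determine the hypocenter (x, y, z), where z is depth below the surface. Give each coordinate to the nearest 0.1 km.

Each station gives a sphere (x−x_i)² + (y−y_i)² + z² = d_i² (stations at z=0).
Subtracting the P sphere from Q and R: z² cancels, leaving linear equations in x and y:
-251.4 x + 209.0 y = -6163.68
48.0 x + 118.6 y = -218.76
Solving: x ≈ 17.198, y ≈ -8.805 km (keep extra digits for the depth step; rounded: 17.2, -8.8).
Then from the P sphere: z² = 45.17² − (x − 51.6)² − (y + 0.6)² with x = 17.198, y = -8.805, so z ≈ 28.098 ≈ 28.1 km.
Check against S (with the unrounded solution): distance 74.75 ≈ 74.76 km. ✓

x ≈ 17.2 km, y ≈ -8.8 km, depth ≈ 28.1 km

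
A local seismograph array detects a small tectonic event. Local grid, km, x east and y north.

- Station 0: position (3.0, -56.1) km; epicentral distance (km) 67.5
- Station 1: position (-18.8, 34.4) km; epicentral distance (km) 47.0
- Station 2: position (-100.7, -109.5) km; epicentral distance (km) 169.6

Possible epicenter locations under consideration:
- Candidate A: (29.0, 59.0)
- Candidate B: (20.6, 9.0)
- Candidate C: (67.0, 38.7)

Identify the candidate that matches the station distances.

Candidate B

For each candidate, compare |candidate − station| to the reported distance:
Candidate A: residuals Station 0 50.5, Station 1 6.8, Station 2 43.0 → max 50.5 km
Candidate B: residuals Station 0 0.1, Station 1 0.1, Station 2 0.0 → max 0.1 km
Candidate C: residuals Station 0 46.9, Station 1 38.9, Station 2 54.2 → max 54.2 km
Only Candidate B has all residuals ≈ 0.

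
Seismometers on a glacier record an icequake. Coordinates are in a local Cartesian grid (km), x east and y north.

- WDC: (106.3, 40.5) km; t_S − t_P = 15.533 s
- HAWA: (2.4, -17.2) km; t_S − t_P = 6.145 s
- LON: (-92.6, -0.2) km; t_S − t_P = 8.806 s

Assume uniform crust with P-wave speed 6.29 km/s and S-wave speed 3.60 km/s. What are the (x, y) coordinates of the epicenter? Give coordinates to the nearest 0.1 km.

(-23.8, 27.4)

Distance from S−P lag: d = Δt · v_P v_S / (v_P − v_S) = Δt · (6.29·3.60)/(6.29−3.60) ≈ 8.4178·Δt.
So d_WDC = 130.75, d_HAWA = 51.73, d_LON = 74.13 km.
Circle about each station: (x − 106.3)² + (y − 40.5)² = 130.75²; (x − 2.4)² + (y + 17.2)² = 51.73²; (x + 92.6)² + (y + 0.2)² = 74.13².
Subtracting pairs of circle equations eliminates x²+y² and gives linear equations (the radical axes):
-207.8 x − 115.4 y = 1781.23
-397.8 x − 81.4 y = 7235.17
Solving the 2×2 system: x ≈ -23.8, y ≈ 27.4 km.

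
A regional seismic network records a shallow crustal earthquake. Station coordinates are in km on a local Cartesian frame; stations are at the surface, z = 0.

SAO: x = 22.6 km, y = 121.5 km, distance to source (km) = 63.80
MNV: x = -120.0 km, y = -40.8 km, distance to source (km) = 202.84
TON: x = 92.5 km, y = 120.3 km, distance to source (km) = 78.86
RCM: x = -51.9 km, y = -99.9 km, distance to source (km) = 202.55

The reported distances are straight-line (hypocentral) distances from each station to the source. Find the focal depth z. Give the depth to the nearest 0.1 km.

Each station gives a sphere (x−x_i)² + (y−y_i)² + z² = d_i² (stations at z=0).
Subtracting the SAO sphere from MNV and TON: z² cancels, leaving linear equations in x and y:
-285.2 x − 324.6 y = -36282.00
139.8 x − 2.4 y = 5606.87
Solving: x ≈ 41.401, y ≈ 75.399 km (keep extra digits for the depth step; rounded: 41.4, 75.4).
Then from the SAO sphere: z² = 63.80² − (x − 22.6)² − (y − 121.5)² with x = 41.401, y = 75.399, so z ≈ 39.896 ≈ 39.9 km.
Check against RCM (with the unrounded solution): distance 202.55 ≈ 202.55 km. ✓

39.9 km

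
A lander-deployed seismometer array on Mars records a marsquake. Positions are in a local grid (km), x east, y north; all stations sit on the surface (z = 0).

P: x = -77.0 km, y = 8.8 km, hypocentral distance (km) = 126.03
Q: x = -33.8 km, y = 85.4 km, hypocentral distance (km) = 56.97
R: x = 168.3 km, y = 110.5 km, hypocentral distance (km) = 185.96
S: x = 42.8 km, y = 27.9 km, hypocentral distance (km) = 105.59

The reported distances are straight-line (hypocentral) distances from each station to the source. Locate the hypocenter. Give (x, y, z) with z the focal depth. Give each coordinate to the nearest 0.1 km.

Each station gives a sphere (x−x_i)² + (y−y_i)² + z² = d_i² (stations at z=0).
Subtracting the P sphere from Q and R: z² cancels, leaving linear equations in x and y:
86.4 x + 153.2 y = 15067.14
490.6 x + 203.4 y = 15831.14
Solving: x ≈ -11.102, y ≈ 104.611 km (keep extra digits for the depth step; rounded: -11.1, 104.6).
Then from the P sphere: z² = 126.03² − (x + 77.0)² − (y − 8.8)² with x = -11.102, y = 104.611, so z ≈ 48.593 ≈ 48.6 km.
Check against S (with the unrounded solution): distance 105.60 ≈ 105.59 km. ✓

(-11.1, 104.6, 48.6)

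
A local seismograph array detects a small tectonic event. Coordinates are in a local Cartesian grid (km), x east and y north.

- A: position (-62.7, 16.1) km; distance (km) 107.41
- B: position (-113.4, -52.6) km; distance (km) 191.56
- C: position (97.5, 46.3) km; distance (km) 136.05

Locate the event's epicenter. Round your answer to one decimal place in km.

Circle about each station: (x + 62.7)² + (y − 16.1)² = 107.41²; (x + 113.4)² + (y + 52.6)² = 191.56²; (x − 97.5)² + (y − 46.3)² = 136.05².
Subtracting the A equation from the B and C equations removes the quadratic terms:
-101.4 x − 137.4 y = -13722.51
320.4 x + 60.4 y = 486.75
Solving the 2×2 system: x ≈ -20.1, y ≈ 114.7 km.
Check against A (with the unrounded x, y): √((x + 62.7)²+(y − 16.1)²) = 107.42 ≈ 107.41 km. ✓

(-20.1, 114.7)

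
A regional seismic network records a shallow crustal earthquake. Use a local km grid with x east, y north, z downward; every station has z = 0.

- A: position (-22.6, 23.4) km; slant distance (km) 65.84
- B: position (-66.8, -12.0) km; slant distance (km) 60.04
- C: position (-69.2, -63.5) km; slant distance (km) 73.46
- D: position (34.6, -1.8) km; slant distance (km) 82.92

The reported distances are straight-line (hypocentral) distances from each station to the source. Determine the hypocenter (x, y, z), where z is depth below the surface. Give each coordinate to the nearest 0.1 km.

(-30.7, -22.1, 46.9)

Each station gives a sphere (x−x_i)² + (y−y_i)² + z² = d_i² (stations at z=0).
Subtracting the A sphere from B and C: z² cancels, leaving linear equations in x and y:
-88.4 x − 70.8 y = 4278.02
-93.2 x − 173.8 y = 6701.10
Solving: x ≈ -30.698, y ≈ -22.094 km (keep extra digits for the depth step; rounded: -30.7, -22.1).
Then from the A sphere: z² = 65.84² − (x + 22.6)² − (y − 23.4)² with x = -30.698, y = -22.094, so z ≈ 46.900 ≈ 46.9 km.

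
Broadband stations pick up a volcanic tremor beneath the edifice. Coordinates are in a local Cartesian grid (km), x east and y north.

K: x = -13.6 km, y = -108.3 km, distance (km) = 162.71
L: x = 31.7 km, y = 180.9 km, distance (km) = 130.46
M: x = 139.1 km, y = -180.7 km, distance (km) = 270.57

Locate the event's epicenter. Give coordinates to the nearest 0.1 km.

(3.6, 53.5)

Circle about each station: (x + 13.6)² + (y + 108.3)² = 162.71²; (x − 31.7)² + (y − 180.9)² = 130.46²; (x − 139.1)² + (y + 180.7)² = 270.57².
Subtracting the K equation from the L and M equations removes the quadratic terms:
90.6 x + 578.4 y = 31270.58
305.4 x − 144.8 y = -6646.13
Solving the 2×2 system: x ≈ 3.6, y ≈ 53.5 km.
Check against K (with the unrounded x, y): √((x + 13.6)²+(y + 108.3)²) = 162.71 ≈ 162.71 km. ✓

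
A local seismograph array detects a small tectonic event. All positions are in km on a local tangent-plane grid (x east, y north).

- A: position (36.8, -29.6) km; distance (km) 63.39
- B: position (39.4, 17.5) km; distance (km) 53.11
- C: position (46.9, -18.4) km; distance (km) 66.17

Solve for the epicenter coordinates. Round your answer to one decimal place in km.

x ≈ -13.1 km, y ≈ 9.5 km

Circle about each station: (x − 36.8)² + (y + 29.6)² = 63.39²; (x − 39.4)² + (y − 17.5)² = 53.11²; (x − 46.9)² + (y + 18.4)² = 66.17².
Subtracting the A equation from the B and C equations removes the quadratic terms:
5.2 x + 94.2 y = 825.83
20.2 x + 22.4 y = -52.41
Solving the 2×2 system: x ≈ -13.1, y ≈ 9.5 km.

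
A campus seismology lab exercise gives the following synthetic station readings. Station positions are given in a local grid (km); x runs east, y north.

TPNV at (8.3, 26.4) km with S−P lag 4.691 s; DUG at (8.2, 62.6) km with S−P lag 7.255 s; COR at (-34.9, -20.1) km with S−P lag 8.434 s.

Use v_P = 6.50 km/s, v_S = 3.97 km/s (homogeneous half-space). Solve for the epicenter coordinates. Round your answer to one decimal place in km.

Distance from S−P lag: d = Δt · v_P v_S / (v_P − v_S) = Δt · (6.50·3.97)/(6.50−3.97) ≈ 10.1996·Δt.
So d_TPNV = 47.85, d_DUG = 74.00, d_COR = 86.02 km.
Circle about each station: (x − 8.3)² + (y − 26.4)² = 47.85²; (x − 8.2)² + (y − 62.6)² = 74.00²; (x + 34.9)² + (y + 20.1)² = 86.02².
Subtracting pairs of circle equations eliminates x²+y² and gives linear equations (the radical axes):
-0.2 x + 72.4 y = 33.77
-86.4 x − 93.0 y = -4253.65
Solving the 2×2 system: x ≈ 48.6, y ≈ 0.6 km.

x ≈ 48.6 km, y ≈ 0.6 km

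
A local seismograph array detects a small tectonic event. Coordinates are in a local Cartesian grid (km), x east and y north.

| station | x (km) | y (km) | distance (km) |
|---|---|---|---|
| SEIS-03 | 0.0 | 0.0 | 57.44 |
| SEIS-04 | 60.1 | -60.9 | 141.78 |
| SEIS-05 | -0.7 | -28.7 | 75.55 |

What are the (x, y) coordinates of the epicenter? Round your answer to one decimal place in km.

-49.7 km east, 28.8 km north

Circle about each station: x² + y² = 57.44²; (x − 60.1)² + (y + 60.9)² = 141.78²; (x + 0.7)² + (y + 28.7)² = 75.55².
Subtracting the SEIS-03 equation from the SEIS-04 and SEIS-05 equations removes the quadratic terms:
120.2 x − 121.8 y = -9481.39
-1.4 x − 57.4 y = -1584.27
Solving the 2×2 system: x ≈ -49.7, y ≈ 28.8 km.
Check against SEIS-03 (with the unrounded x, y): √(x²+y²) = 57.43 ≈ 57.44 km. ✓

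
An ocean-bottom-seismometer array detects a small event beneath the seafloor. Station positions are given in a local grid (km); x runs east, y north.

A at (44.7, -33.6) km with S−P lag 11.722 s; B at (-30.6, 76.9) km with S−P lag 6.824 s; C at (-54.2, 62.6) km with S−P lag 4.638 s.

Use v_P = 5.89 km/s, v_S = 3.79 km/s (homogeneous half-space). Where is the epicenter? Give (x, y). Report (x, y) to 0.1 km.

(-69.7, 15.8)

Distance from S−P lag: d = Δt · v_P v_S / (v_P − v_S) = Δt · (5.89·3.79)/(5.89−3.79) ≈ 10.6300·Δt.
So d_A = 124.61, d_B = 72.54, d_C = 49.30 km.
Circle about each station: (x − 44.7)² + (y + 33.6)² = 124.61²; (x + 30.6)² + (y − 76.9)² = 72.54²; (x + 54.2)² + (y − 62.6)² = 49.30².
Subtracting the A equation from the B and C equations removes the quadratic terms:
-150.6 x + 221.0 y = 13988.52
-197.8 x + 192.4 y = 16826.51
Solving the 2×2 system: x ≈ -69.7, y ≈ 15.8 km.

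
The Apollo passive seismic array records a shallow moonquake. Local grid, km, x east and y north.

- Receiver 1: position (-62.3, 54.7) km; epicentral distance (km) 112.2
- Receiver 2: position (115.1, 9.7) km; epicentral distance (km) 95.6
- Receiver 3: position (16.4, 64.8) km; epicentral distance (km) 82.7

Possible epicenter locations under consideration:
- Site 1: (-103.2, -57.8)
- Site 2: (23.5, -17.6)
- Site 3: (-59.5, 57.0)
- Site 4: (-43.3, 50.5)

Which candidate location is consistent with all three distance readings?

Site 2

For each candidate, compare |candidate − station| to the reported distance:
Site 1: residuals Receiver 1 7.5, Receiver 2 132.9, Receiver 3 88.6 → max 132.9 km
Site 2: residuals Receiver 1 0.0, Receiver 2 0.0, Receiver 3 0.0 → max 0.0 km
Site 3: residuals Receiver 1 108.6, Receiver 2 85.3, Receiver 3 6.4 → max 108.6 km
Site 4: residuals Receiver 1 92.7, Receiver 2 68.0, Receiver 3 21.3 → max 92.7 km
Only Site 2 has all residuals ≈ 0.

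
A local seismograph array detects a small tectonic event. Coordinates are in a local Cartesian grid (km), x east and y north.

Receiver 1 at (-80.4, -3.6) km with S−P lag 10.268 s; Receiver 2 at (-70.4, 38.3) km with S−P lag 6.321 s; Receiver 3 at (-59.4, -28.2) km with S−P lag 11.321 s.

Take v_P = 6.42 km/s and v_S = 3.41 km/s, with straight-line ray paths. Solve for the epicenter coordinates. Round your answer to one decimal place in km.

Distance from S−P lag: d = Δt · v_P v_S / (v_P − v_S) = Δt · (6.42·3.41)/(6.42−3.41) ≈ 7.2732·Δt.
So d_Receiver 1 = 74.68, d_Receiver 2 = 45.97, d_Receiver 3 = 82.34 km.
Circle about each station: (x + 80.4)² + (y + 3.6)² = 74.68²; (x + 70.4)² + (y − 38.3)² = 45.97²; (x + 59.4)² + (y + 28.2)² = 82.34².
Subtracting the Receiver 1 equation from the Receiver 2 and Receiver 3 equations removes the quadratic terms:
20.0 x + 83.8 y = 3409.79
42.0 x − 49.2 y = -3356.29
Solving the 2×2 system: x ≈ -25.2, y ≈ 46.7 km.

-25.2 km east, 46.7 km north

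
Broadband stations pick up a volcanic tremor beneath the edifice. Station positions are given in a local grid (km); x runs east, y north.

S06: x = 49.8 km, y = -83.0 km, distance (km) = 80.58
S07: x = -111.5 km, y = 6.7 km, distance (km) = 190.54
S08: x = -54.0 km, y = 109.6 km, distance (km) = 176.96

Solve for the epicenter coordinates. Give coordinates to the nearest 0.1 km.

Circle about each station: (x − 49.8)² + (y + 83.0)² = 80.58²; (x + 111.5)² + (y − 6.7)² = 190.54²; (x + 54.0)² + (y − 109.6)² = 176.96².
Subtracting the S06 equation from the S07 and S08 equations removes the quadratic terms:
-322.6 x + 179.4 y = -26704.26
-207.6 x + 385.2 y = -19262.59
Solving the 2×2 system: x ≈ 78.5, y ≈ -7.7 km.
Check against S06 (with the unrounded x, y): √((x − 49.8)²+(y + 83.0)²) = 80.58 ≈ 80.58 km. ✓

(78.5, -7.7)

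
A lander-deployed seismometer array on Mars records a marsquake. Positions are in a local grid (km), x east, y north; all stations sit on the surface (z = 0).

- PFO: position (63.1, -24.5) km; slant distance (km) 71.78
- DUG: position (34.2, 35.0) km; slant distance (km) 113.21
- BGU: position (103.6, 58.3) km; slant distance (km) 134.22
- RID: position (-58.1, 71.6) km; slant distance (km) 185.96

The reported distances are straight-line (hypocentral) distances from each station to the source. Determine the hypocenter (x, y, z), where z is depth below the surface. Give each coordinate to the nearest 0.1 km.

x ≈ 64.4 km, y ≈ -51.5 km, depth ≈ 66.5 km

Each station gives a sphere (x−x_i)² + (y−y_i)² + z² = d_i² (stations at z=0).
Subtracting the PFO sphere from DUG and BGU: z² cancels, leaving linear equations in x and y:
-57.8 x + 119.0 y = -9851.36
81.0 x + 165.6 y = -3312.65
Solving: x ≈ 64.401, y ≈ -51.504 km (keep extra digits for the depth step; rounded: 64.4, -51.5).
Then from the PFO sphere: z² = 71.78² − (x − 63.1)² − (y + 24.5)² with x = 64.401, y = -51.504, so z ≈ 66.494 ≈ 66.5 km.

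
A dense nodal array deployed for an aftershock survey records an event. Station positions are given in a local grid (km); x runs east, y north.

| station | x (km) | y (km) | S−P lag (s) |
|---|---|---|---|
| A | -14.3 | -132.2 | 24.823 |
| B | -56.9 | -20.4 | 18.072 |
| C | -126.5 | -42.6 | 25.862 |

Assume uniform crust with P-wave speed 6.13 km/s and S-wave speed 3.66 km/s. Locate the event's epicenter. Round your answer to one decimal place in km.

x ≈ 77.6 km, y ≈ 73.7 km

Distance from S−P lag: d = Δt · v_P v_S / (v_P − v_S) = Δt · (6.13·3.66)/(6.13−3.66) ≈ 9.0833·Δt.
So d_A = 225.48, d_B = 164.15, d_C = 234.91 km.
Circle about each station: (x + 14.3)² + (y + 132.2)² = 225.48²; (x + 56.9)² + (y + 20.4)² = 164.15²; (x + 126.5)² + (y + 42.6)² = 234.91².
Subtracting the A equation from the B and C equations removes the quadratic terms:
-85.2 x + 223.6 y = 9868.45
-224.4 x + 179.2 y = -4205.80
Solving the 2×2 system: x ≈ 77.6, y ≈ 73.7 km.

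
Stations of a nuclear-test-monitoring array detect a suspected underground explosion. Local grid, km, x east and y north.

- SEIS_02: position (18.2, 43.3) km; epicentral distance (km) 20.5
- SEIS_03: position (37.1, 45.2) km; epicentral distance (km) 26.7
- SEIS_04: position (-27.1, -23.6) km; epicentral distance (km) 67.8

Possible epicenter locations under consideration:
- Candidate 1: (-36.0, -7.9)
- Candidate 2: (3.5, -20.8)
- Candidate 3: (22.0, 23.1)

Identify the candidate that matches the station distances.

For each candidate, compare |candidate − station| to the reported distance:
Candidate 1: residuals SEIS_02 54.1, SEIS_03 63.7, SEIS_04 49.8 → max 63.7 km
Candidate 2: residuals SEIS_02 45.3, SEIS_03 47.4, SEIS_04 37.1 → max 47.4 km
Candidate 3: residuals SEIS_02 0.1, SEIS_03 0.1, SEIS_04 0.0 → max 0.1 km
Only Candidate 3 has all residuals ≈ 0.

Candidate 3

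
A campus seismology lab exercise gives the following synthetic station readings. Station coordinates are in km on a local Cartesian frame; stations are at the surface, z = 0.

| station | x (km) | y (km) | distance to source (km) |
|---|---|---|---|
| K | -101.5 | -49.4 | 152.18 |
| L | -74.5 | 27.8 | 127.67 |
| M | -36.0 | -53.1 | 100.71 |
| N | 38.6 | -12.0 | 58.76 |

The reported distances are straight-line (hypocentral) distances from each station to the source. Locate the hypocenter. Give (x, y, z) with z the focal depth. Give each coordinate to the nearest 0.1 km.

Each station gives a sphere (x−x_i)² + (y−y_i)² + z² = d_i² (stations at z=0).
Subtracting the K sphere from L and M: z² cancels, leaving linear equations in x and y:
54.0 x + 154.4 y = 439.60
131.0 x − 7.4 y = 4389.25
Solving: x ≈ 33.014, y ≈ -8.699 km (keep extra digits for the depth step; rounded: 33.0, -8.7).
Then from the K sphere: z² = 152.18² − (x + 101.5)² − (y + 49.4)² with x = 33.014, y = -8.699, so z ≈ 58.379 ≈ 58.4 km.

x ≈ 33.0 km, y ≈ -8.7 km, depth ≈ 58.4 km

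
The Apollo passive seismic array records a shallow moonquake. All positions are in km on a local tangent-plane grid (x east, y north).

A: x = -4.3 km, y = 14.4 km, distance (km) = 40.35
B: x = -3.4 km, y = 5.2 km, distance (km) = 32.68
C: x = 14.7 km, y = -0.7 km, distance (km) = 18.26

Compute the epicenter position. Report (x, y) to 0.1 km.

x ≈ 19.2 km, y ≈ -18.4 km

Circle about each station: (x + 4.3)² + (y − 14.4)² = 40.35²; (x + 3.4)² + (y − 5.2)² = 32.68²; (x − 14.7)² + (y + 0.7)² = 18.26².
Subtracting the A equation from the B and C equations removes the quadratic terms:
1.8 x − 18.4 y = 372.89
38.0 x − 30.2 y = 1285.42
Solving the 2×2 system: x ≈ 19.2, y ≈ -18.4 km.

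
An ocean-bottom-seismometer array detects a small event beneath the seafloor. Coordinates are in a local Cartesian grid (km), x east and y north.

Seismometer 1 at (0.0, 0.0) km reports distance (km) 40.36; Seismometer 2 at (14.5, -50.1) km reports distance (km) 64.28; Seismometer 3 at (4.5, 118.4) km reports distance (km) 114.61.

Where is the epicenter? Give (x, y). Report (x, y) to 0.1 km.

Circle about each station: x² + y² = 40.36²; (x − 14.5)² + (y + 50.1)² = 64.28²; (x − 4.5)² + (y − 118.4)² = 114.61².
Subtracting pairs of circle equations eliminates x²+y² and gives linear equations (the radical axes):
29.0 x − 100.2 y = 217.27
9.0 x + 236.8 y = 2532.29
Solving the 2×2 system: x ≈ 39.3, y ≈ 9.2 km.

(39.3, 9.2)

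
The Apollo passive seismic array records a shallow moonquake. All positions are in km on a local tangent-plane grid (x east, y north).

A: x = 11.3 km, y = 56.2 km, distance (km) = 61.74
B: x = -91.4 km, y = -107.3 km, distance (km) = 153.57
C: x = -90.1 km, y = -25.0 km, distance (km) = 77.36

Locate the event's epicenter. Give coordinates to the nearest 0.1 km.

x ≈ -48.3 km, y ≈ 40.1 km

Circle about each station: (x − 11.3)² + (y − 56.2)² = 61.74²; (x + 91.4)² + (y + 107.3)² = 153.57²; (x + 90.1)² + (y + 25.0)² = 77.36².
Subtracting the A equation from the B and C equations removes the quadratic terms:
-205.4 x − 327.0 y = -3190.80
-202.8 x − 162.4 y = 3284.14
Solving the 2×2 system: x ≈ -48.3, y ≈ 40.1 km.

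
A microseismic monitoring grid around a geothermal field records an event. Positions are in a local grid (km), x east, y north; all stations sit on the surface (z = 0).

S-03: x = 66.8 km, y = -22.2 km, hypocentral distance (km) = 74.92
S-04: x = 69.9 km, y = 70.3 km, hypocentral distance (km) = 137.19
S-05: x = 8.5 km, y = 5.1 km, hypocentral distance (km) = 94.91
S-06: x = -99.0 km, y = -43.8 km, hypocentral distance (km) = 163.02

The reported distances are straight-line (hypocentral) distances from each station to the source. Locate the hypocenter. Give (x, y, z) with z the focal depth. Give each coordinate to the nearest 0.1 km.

Each station gives a sphere (x−x_i)² + (y−y_i)² + z² = d_i² (stations at z=0).
Subtracting the S-03 sphere from S-04 and S-05: z² cancels, leaving linear equations in x and y:
6.2 x + 185.0 y = -8335.07
-116.6 x + 54.6 y = -8251.72
Solving: x ≈ 48.904, y ≈ -46.693 km (keep extra digits for the depth step; rounded: 48.9, -46.7).
Then from the S-03 sphere: z² = 74.92² − (x − 66.8)² − (y + 22.2)² with x = 48.904, y = -46.693, so z ≈ 68.504 ≈ 68.5 km.

(48.9, -46.7, 68.5)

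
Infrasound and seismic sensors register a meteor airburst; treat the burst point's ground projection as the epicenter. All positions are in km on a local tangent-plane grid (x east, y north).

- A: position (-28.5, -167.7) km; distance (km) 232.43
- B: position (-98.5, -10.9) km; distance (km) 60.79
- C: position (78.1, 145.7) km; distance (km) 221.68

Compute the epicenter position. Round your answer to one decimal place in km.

Circle about each station: (x + 28.5)² + (y + 167.7)² = 232.43²; (x + 98.5)² + (y + 10.9)² = 60.79²; (x − 78.1)² + (y − 145.7)² = 221.68².
Subtracting pairs of circle equations eliminates x²+y² and gives linear equations (the radical axes):
-140.0 x + 313.6 y = 31213.80
213.2 x + 626.8 y = 3274.24
Solving the 2×2 system: x ≈ -119.9, y ≈ 46.0 km.

x ≈ -119.9 km, y ≈ 46.0 km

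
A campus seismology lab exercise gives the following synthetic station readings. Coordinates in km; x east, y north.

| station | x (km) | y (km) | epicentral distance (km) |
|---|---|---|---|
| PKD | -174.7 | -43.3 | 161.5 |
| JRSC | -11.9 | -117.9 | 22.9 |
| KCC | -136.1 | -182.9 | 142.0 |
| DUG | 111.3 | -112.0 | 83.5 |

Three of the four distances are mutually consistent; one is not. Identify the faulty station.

DUG

Solve using three stations at a time. Using PKD, JRSC, KCC (subtract circle equations pairwise → linear system) gives (x, y) ≈ (-22.6, -97.6).
Distances from that point to each station vs reported:
  PKD: calculated 161.5 vs reported 161.5 → residual 0.0 km
  JRSC: calculated 23.0 vs reported 22.9 → residual 0.1 km
  KCC: calculated 142.0 vs reported 142.0 → residual 0.0 km
  DUG: calculated 134.7 vs reported 83.5 → residual 51.2 km
PKD, JRSC, KCC are mutually consistent (residuals ≈ 0); DUG is off by 51.2 km.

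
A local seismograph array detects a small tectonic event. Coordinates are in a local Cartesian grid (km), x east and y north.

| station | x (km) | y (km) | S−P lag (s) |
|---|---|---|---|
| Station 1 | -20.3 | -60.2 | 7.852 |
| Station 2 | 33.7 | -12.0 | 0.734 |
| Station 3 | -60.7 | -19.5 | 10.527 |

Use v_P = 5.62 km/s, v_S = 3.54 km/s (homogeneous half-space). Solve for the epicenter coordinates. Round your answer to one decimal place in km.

Distance from S−P lag: d = Δt · v_P v_S / (v_P − v_S) = Δt · (5.62·3.54)/(5.62−3.54) ≈ 9.5648·Δt.
So d_Station 1 = 75.10, d_Station 2 = 7.02, d_Station 3 = 100.69 km.
Circle about each station: (x + 20.3)² + (y + 60.2)² = 75.10²; (x − 33.7)² + (y + 12.0)² = 7.02²; (x + 60.7)² + (y + 19.5)² = 100.69².
Subtracting the Station 1 equation from the Station 2 and Station 3 equations removes the quadratic terms:
108.0 x + 96.4 y = 2834.29
-80.8 x + 81.4 y = -4469.86
Solving the 2×2 system: x ≈ 39.9, y ≈ -15.3 km.
Check against Station 1 (with the unrounded x, y): √((x + 20.3)²+(y + 60.2)²) = 75.10 ≈ 75.10 km. ✓

(39.9, -15.3)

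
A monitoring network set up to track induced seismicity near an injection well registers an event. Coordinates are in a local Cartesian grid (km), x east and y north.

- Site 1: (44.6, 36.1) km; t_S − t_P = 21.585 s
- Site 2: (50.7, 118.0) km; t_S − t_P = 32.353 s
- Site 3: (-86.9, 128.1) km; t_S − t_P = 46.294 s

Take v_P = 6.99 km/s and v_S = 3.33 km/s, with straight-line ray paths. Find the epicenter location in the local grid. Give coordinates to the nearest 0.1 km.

(128.7, -72.4)

Distance from S−P lag: d = Δt · v_P v_S / (v_P − v_S) = Δt · (6.99·3.33)/(6.99−3.33) ≈ 6.3598·Δt.
So d_Site 1 = 137.28, d_Site 2 = 205.76, d_Site 3 = 294.42 km.
Circle about each station: (x − 44.6)² + (y − 36.1)² = 137.28²; (x − 50.7)² + (y − 118.0)² = 205.76²; (x + 86.9)² + (y − 128.1)² = 294.42².
Subtracting the Site 1 equation from the Site 2 and Site 3 equations removes the quadratic terms:
12.2 x + 163.8 y = -10289.26
-263.0 x + 184.0 y = -47168.49
Solving the 2×2 system: x ≈ 128.7, y ≈ -72.4 km.
Check against Site 1 (with the unrounded x, y): √((x − 44.6)²+(y − 36.1)²) = 137.27 ≈ 137.28 km. ✓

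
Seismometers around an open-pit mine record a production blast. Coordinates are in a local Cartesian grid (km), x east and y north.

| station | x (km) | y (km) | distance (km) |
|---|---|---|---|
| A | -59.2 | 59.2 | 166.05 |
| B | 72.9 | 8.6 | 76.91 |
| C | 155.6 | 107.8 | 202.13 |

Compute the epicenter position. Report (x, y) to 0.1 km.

(50.9, -65.1)

Circle about each station: (x + 59.2)² + (y − 59.2)² = 166.05²; (x − 72.9)² + (y − 8.6)² = 76.91²; (x − 155.6)² + (y − 107.8)² = 202.13².
Subtracting pairs of circle equations eliminates x²+y² and gives linear equations (the radical axes):
264.2 x − 101.2 y = 20036.54
429.6 x + 97.2 y = 15538.99
Solving the 2×2 system: x ≈ 50.9, y ≈ -65.1 km.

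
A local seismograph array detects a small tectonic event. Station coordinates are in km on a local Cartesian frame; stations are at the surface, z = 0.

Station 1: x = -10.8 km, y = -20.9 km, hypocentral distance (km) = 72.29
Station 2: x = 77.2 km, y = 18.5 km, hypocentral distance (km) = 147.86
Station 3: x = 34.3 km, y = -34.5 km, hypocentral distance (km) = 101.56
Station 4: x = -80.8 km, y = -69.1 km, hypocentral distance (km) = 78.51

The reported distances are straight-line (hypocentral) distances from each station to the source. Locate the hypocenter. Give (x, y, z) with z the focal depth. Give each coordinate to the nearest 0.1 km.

(-46.6, -34.1, 61.4)

Each station gives a sphere (x−x_i)² + (y−y_i)² + z² = d_i² (stations at z=0).
Subtracting the Station 1 sphere from Station 2 and Station 3: z² cancels, leaving linear equations in x and y:
176.0 x + 78.8 y = -10888.10
90.2 x − 27.2 y = -3275.30
Solving: x ≈ -46.595, y ≈ -34.103 km (keep extra digits for the depth step; rounded: -46.6, -34.1).
Then from the Station 1 sphere: z² = 72.29² − (x + 10.8)² − (y + 20.9)² with x = -46.595, y = -34.103, so z ≈ 61.402 ≈ 61.4 km.
Check against Station 4 (with the unrounded solution): distance 78.52 ≈ 78.51 km. ✓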